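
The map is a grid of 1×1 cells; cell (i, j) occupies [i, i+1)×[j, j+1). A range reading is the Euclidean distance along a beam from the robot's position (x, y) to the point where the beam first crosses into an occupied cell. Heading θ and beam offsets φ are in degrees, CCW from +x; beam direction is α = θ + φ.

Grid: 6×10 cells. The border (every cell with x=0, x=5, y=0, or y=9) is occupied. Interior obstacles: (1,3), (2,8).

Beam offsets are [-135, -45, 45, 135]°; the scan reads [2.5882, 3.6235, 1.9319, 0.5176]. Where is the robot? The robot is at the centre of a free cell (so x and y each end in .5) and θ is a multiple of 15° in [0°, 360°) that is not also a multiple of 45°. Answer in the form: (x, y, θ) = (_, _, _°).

(x, y, θ) = (4.5, 6.5, 240°)

Enumerate (i+0.5, j+0.5, θ) over the 30 free cells and 16 admissible headings. For each, cast all 4 beams and compare to the given ranges.
  (1.5, 6.5, 120°): beam 1 = 3.6235 ≠ 2.5882 ✗
  (1.5, 5.5, 15°): beam 1 = 1.0000 ≠ 2.5882 ✗
  (2.5, 6.5, 195°): beam 1 = 2.8868 ≠ 2.5882 ✗
  (4.5, 1.5, 300°): beam 1 = 3.6235 ≠ 2.5882 ✗
  (2.5, 5.5, 105°): beam 1 = 2.8868 ≠ 2.5882 ✗
  …
  (4.5, 6.5, 240°): r_1=2.5882, r_2=3.6235, r_3=1.9319, r_4=0.5176 — all match ✓
Unique over the lattice → pose = (4.5, 6.5, 240°).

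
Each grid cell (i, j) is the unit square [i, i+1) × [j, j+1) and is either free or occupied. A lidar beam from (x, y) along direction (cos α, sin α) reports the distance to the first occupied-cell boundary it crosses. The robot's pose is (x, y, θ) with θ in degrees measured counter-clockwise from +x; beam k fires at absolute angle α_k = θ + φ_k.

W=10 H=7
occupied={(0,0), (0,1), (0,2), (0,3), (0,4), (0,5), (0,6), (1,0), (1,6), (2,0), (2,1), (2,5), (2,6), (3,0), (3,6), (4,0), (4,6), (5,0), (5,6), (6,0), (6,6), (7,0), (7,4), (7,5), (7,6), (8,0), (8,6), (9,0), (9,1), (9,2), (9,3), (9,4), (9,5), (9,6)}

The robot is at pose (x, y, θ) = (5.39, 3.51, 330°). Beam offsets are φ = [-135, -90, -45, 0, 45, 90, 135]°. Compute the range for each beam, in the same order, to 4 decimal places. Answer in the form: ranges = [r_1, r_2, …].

ranges = [4.5449, 2.8983, 2.5985, 4.1685, 1.8932, 2.8752, 2.5778]

beam 1: φ=-135°, α=195°
  dir = (cos 195°, sin 195°) = (-0.9659, -0.2588); from cell (5,3)
  next x-line at t=0.4038, next y-line at t=1.9705; Δt_x=1.0353, Δt_y=3.8637
    x: enter (4,3) at t=0.4038
    x: enter (3,3) at t=1.4390
    y: enter (3,2) at t=1.9705
    x: enter (2,2) at t=2.4743
    x: enter (1,2) at t=3.5096
    x: enter (0,2) at t=4.5449 ← occupied
  → r_1 = 4.5449
beam 2: φ=-90°, α=240°
  dir = (cos 240°, sin 240°) = (-0.5000, -0.8660); from cell (5,3)
  next x-line at t=0.7800, next y-line at t=0.5889; Δt_x=2.0000, Δt_y=1.1547
    y: enter (5,2) at t=0.5889
    x: enter (4,2) at t=0.7800
    y: enter (4,1) at t=1.7436
    x: enter (3,1) at t=2.7800
    y: enter (3,0) at t=2.8983 ← occupied
  → r_2 = 2.8983
beam 3: φ=-45°, α=285°
  dir = (cos 285°, sin 285°) = (0.2588, -0.9659); from cell (5,3)
  next x-line at t=2.3569, next y-line at t=0.5280; Δt_x=3.8637, Δt_y=1.0353
    y: enter (5,2) at t=0.5280
    y: enter (5,1) at t=1.5633
    x: enter (6,1) at t=2.3569
    y: enter (6,0) at t=2.5985 ← occupied
  → r_3 = 2.5985
beam 4: φ=0°, α=330°
  dir = (cos 330°, sin 330°) = (0.8660, -0.5000); from cell (5,3)
  next x-line at t=0.7044, next y-line at t=1.0200; Δt_x=1.1547, Δt_y=2.0000
    x: enter (6,3) at t=0.7044
    y: enter (6,2) at t=1.0200
    x: enter (7,2) at t=1.8591
    x: enter (8,2) at t=3.0138
    y: enter (8,1) at t=3.0200
    x: enter (9,1) at t=4.1685 ← occupied
  → r_4 = 4.1685
beam 5: φ=45°, α=15°
  dir = (cos 15°, sin 15°) = (0.9659, 0.2588); from cell (5,3)
  next x-line at t=0.6315, next y-line at t=1.8932; Δt_x=1.0353, Δt_y=3.8637
    x: enter (6,3) at t=0.6315
    x: enter (7,3) at t=1.6668
    y: enter (7,4) at t=1.8932 ← occupied
  → r_5 = 1.8932
beam 6: φ=90°, α=60°
  dir = (cos 60°, sin 60°) = (0.5000, 0.8660); from cell (5,3)
  next x-line at t=1.2200, next y-line at t=0.5658; Δt_x=2.0000, Δt_y=1.1547
    y: enter (5,4) at t=0.5658
    x: enter (6,4) at t=1.2200
    y: enter (6,5) at t=1.7205
    y: enter (6,6) at t=2.8752 ← occupied
  → r_6 = 2.8752
beam 7: φ=135°, α=105°
  dir = (cos 105°, sin 105°) = (-0.2588, 0.9659); from cell (5,3)
  next x-line at t=1.5068, next y-line at t=0.5073; Δt_x=3.8637, Δt_y=1.0353
    y: enter (5,4) at t=0.5073
    x: enter (4,4) at t=1.5068
    y: enter (4,5) at t=1.5426
    y: enter (4,6) at t=2.5778 ← occupied
  → r_7 = 2.5778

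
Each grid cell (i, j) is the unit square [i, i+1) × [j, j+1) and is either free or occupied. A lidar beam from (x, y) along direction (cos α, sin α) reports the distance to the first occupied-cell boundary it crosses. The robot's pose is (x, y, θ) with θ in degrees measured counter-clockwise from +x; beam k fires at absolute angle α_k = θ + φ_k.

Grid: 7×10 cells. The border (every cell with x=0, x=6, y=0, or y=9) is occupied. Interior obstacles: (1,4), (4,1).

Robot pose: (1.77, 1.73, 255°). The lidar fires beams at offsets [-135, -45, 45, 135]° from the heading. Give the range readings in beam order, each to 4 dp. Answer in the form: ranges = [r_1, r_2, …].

beam 1: φ=-135°, α=120°
  cosα=-0.5000 sinα=0.8660 | (1,1) | tMaxX 1.5400 tMaxY 0.3118 | tΔX 2.0000 tΔY 1.1547
    t=0.3118 [y] (1,2)
    t=1.4665 [y] (1,3)
    t=1.5400 [x] (0,3) — stop
  → r_1 = 1.5400
beam 2: φ=-45°, α=210°
  cosα=-0.8660 sinα=-0.5000 | (1,1) | tMaxX 0.8891 tMaxY 1.4600 | tΔX 1.1547 tΔY 2.0000
    t=0.8891 [x] (0,1) — stop
  → r_2 = 0.8891
beam 3: φ=45°, α=300°
  cosα=0.5000 sinα=-0.8660 | (1,1) | tMaxX 0.4600 tMaxY 0.8429 | tΔX 2.0000 tΔY 1.1547
    t=0.4600 [x] (2,1)
    t=0.8429 [y] (2,0) — stop
  → r_3 = 0.8429
beam 4: φ=135°, α=30°
  cosα=0.8660 sinα=0.5000 | (1,1) | tMaxX 0.2656 tMaxY 0.5400 | tΔX 1.1547 tΔY 2.0000
    t=0.2656 [x] (2,1)
    t=0.5400 [y] (2,2)
    t=1.4203 [x] (3,2)
    t=2.5400 [y] (3,3)
    t=2.5750 [x] (4,3)
    t=3.7297 [x] (5,3)
    t=4.5400 [y] (5,4)
    t=4.8844 [x] (6,4) — stop
  → r_4 = 4.8844

ranges = [1.5400, 0.8891, 0.8429, 4.8844]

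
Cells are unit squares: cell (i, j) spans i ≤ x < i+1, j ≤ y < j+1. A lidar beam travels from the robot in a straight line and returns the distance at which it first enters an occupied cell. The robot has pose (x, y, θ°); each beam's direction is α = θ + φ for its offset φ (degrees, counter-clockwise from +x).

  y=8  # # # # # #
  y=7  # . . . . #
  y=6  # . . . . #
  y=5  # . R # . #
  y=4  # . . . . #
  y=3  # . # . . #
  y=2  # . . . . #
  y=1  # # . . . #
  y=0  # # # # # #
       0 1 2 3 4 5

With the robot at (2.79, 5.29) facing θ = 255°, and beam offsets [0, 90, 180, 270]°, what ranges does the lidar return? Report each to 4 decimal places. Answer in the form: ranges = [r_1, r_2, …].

beam 1: φ=0°, α=255°
  cosα=-0.2588 sinα=-0.9659 | (2,5) | tMaxX 3.0523 tMaxY 0.3002 | tΔX 3.8637 tΔY 1.0353
    t=0.3002 [y] (2,4)
    t=1.3355 [y] (2,3) — stop
  → r_1 = 1.3355
beam 2: φ=90°, α=345°
  cosα=0.9659 sinα=-0.2588 | (2,5) | tMaxX 0.2174 tMaxY 1.1205 | tΔX 1.0353 tΔY 3.8637
    t=0.2174 [x] (3,5) — stop
  → r_2 = 0.2174
beam 3: φ=180°, α=75°
  cosα=0.2588 sinα=0.9659 | (2,5) | tMaxX 0.8114 tMaxY 0.7350 | tΔX 3.8637 tΔY 1.0353
    t=0.7350 [y] (2,6)
    t=0.8114 [x] (3,6)
    t=1.7703 [y] (3,7)
    t=2.8056 [y] (3,8) — stop
  → r_3 = 2.8056
beam 4: φ=270°, α=165°
  cosα=-0.9659 sinα=0.2588 | (2,5) | tMaxX 0.8179 tMaxY 2.7432 | tΔX 1.0353 tΔY 3.8637
    t=0.8179 [x] (1,5)
    t=1.8531 [x] (0,5) — stop
  → r_4 = 1.8531

ranges = [1.3355, 0.2174, 2.8056, 1.8531]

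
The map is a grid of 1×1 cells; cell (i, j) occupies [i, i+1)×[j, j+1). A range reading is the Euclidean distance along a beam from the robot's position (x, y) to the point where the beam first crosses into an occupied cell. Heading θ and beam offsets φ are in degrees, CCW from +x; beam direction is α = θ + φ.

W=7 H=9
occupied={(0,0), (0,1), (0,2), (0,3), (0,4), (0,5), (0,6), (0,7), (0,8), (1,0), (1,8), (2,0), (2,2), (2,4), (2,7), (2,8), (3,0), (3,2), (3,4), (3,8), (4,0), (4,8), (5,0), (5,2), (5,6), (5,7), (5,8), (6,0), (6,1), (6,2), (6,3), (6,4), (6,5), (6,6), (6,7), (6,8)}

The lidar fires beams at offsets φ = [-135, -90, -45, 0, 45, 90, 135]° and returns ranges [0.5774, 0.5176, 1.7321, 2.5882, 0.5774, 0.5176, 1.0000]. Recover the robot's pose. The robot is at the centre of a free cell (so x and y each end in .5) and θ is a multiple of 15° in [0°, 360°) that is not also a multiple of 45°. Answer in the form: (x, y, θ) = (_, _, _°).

(x, y, θ) = (3.5, 3.5, 15°)

Enumerate (i+0.5, j+0.5, θ) over the 27 free cells and 16 admissible headings. For each, cast all 7 beams and compare to the given ranges.
  (5.5, 4.5, 285°): beam 1 = 5.1962 ≠ 0.5774 ✗
  (4.5, 1.5, 210°): beam 1 = 4.6587 ≠ 0.5774 ✗
  (4.5, 5.5, 255°): beam 1 = 2.8868 ≠ 0.5774 ✗
  (2.5, 3.5, 330°): beam 1 = 1.5529 ≠ 0.5774 ✗
  (1.5, 6.5, 60°): beam 1 = 1.9319 ≠ 0.5774 ✗
  …
  (3.5, 3.5, 15°): r_1=0.5774, r_2=0.5176, r_3=1.7321, r_4=2.5882, r_5=0.5774, r_6=0.5176, r_7=1.0000 — all match ✓
No second candidate reproduces the full scan.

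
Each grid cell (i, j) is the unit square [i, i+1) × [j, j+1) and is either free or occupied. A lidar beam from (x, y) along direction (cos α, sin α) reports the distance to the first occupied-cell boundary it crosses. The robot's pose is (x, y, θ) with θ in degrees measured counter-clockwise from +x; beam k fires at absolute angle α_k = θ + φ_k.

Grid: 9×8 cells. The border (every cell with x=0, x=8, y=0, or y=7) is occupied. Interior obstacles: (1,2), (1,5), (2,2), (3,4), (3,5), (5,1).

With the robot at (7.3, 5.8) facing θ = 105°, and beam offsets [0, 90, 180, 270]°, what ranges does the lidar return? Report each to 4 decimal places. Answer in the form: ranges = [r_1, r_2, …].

beam 1: φ=0°, α=105°
  dir = (cos 105°, sin 105°) = (-0.2588, 0.9659); from cell (7,5)
  next x-line at t=1.1591, next y-line at t=0.2071; Δt_x=3.8637, Δt_y=1.0353
    y: enter (7,6) at t=0.2071
    x: enter (6,6) at t=1.1591
    y: enter (6,7) at t=1.2423 ← occupied
  → r_1 = 1.2423
beam 2: φ=90°, α=195°
  dir = (cos 195°, sin 195°) = (-0.9659, -0.2588); from cell (7,5)
  next x-line at t=0.3106, next y-line at t=3.0910; Δt_x=1.0353, Δt_y=3.8637
    x: enter (6,5) at t=0.3106
    x: enter (5,5) at t=1.3459
    x: enter (4,5) at t=2.3811
    y: enter (4,4) at t=3.0910
    x: enter (3,4) at t=3.4164 ← occupied
  → r_2 = 3.4164
beam 3: φ=180°, α=285°
  dir = (cos 285°, sin 285°) = (0.2588, -0.9659); from cell (7,5)
  next x-line at t=2.7046, next y-line at t=0.8282; Δt_x=3.8637, Δt_y=1.0353
    y: enter (7,4) at t=0.8282
    y: enter (7,3) at t=1.8635
    x: enter (8,3) at t=2.7046 ← occupied
  → r_3 = 2.7046
beam 4: φ=270°, α=15°
  dir = (cos 15°, sin 15°) = (0.9659, 0.2588); from cell (7,5)
  next x-line at t=0.7247, next y-line at t=0.7727; Δt_x=1.0353, Δt_y=3.8637
    x: enter (8,5) at t=0.7247 ← occupied
  → r_4 = 0.7247

ranges = [1.2423, 3.4164, 2.7046, 0.7247]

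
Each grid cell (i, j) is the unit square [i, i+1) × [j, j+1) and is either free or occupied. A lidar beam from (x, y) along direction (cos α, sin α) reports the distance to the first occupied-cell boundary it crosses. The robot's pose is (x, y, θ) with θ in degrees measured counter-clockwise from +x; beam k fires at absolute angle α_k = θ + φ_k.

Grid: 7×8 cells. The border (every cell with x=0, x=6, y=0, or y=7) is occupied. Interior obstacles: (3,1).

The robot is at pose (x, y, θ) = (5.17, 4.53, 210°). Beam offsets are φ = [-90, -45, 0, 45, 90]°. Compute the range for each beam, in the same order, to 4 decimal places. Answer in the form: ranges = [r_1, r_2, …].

beam 1: φ=-90°, α=120°
  dir = (cos 120°, sin 120°) = (-0.5000, 0.8660); from cell (5,4)
  next x-line at t=0.3400, next y-line at t=0.5427; Δt_x=2.0000, Δt_y=1.1547
    x: enter (4,4) at t=0.3400
    y: enter (4,5) at t=0.5427
    y: enter (4,6) at t=1.6974
    x: enter (3,6) at t=2.3400
    y: enter (3,7) at t=2.8521 ← occupied
  → r_1 = 2.8521
beam 2: φ=-45°, α=165°
  dir = (cos 165°, sin 165°) = (-0.9659, 0.2588); from cell (5,4)
  next x-line at t=0.1760, next y-line at t=1.8159; Δt_x=1.0353, Δt_y=3.8637
    x: enter (4,4) at t=0.1760
    x: enter (3,4) at t=1.2113
    y: enter (3,5) at t=1.8159
    x: enter (2,5) at t=2.2465
    x: enter (1,5) at t=3.2818
    x: enter (0,5) at t=4.3171 ← occupied
  → r_2 = 4.3171
beam 3: φ=0°, α=210°
  dir = (cos 210°, sin 210°) = (-0.8660, -0.5000); from cell (5,4)
  next x-line at t=0.1963, next y-line at t=1.0600; Δt_x=1.1547, Δt_y=2.0000
    x: enter (4,4) at t=0.1963
    y: enter (4,3) at t=1.0600
    x: enter (3,3) at t=1.3510
    x: enter (2,3) at t=2.5057
    y: enter (2,2) at t=3.0600
    x: enter (1,2) at t=3.6604
    x: enter (0,2) at t=4.8151 ← occupied
  → r_3 = 4.8151
beam 4: φ=45°, α=255°
  dir = (cos 255°, sin 255°) = (-0.2588, -0.9659); from cell (5,4)
  next x-line at t=0.6568, next y-line at t=0.5487; Δt_x=3.8637, Δt_y=1.0353
    y: enter (5,3) at t=0.5487
    x: enter (4,3) at t=0.6568
    y: enter (4,2) at t=1.5840
    y: enter (4,1) at t=2.6192
    y: enter (4,0) at t=3.6545 ← occupied
  → r_4 = 3.6545
beam 5: φ=90°, α=300°
  dir = (cos 300°, sin 300°) = (0.5000, -0.8660); from cell (5,4)
  next x-line at t=1.6600, next y-line at t=0.6120; Δt_x=2.0000, Δt_y=1.1547
    y: enter (5,3) at t=0.6120
    x: enter (6,3) at t=1.6600 ← occupied
  → r_5 = 1.6600

ranges = [2.8521, 4.3171, 4.8151, 3.6545, 1.6600]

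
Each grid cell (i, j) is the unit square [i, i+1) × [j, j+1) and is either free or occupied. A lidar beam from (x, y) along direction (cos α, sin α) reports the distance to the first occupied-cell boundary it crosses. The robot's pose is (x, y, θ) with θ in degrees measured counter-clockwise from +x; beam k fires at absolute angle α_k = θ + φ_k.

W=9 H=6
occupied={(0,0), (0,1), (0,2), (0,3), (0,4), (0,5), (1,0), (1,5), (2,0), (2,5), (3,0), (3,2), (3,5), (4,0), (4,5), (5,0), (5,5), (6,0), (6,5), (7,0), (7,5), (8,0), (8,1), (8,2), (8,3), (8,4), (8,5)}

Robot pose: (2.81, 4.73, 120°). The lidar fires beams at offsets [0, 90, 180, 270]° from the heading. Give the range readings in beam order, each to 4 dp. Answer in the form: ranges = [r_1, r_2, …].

ranges = [0.3118, 2.0900, 1.9976, 0.5400]

beam 1: φ=0°, α=120°
  dir = (cos 120°, sin 120°) = (-0.5000, 0.8660); from cell (2,4)
  next x-line at t=1.6200, next y-line at t=0.3118; Δt_x=2.0000, Δt_y=1.1547
    y: enter (2,5) at t=0.3118 ← occupied
  → r_1 = 0.3118
beam 2: φ=90°, α=210°
  dir = (cos 210°, sin 210°) = (-0.8660, -0.5000); from cell (2,4)
  next x-line at t=0.9353, next y-line at t=1.4600; Δt_x=1.1547, Δt_y=2.0000
    x: enter (1,4) at t=0.9353
    y: enter (1,3) at t=1.4600
    x: enter (0,3) at t=2.0900 ← occupied
  → r_2 = 2.0900
beam 3: φ=180°, α=300°
  dir = (cos 300°, sin 300°) = (0.5000, -0.8660); from cell (2,4)
  next x-line at t=0.3800, next y-line at t=0.8429; Δt_x=2.0000, Δt_y=1.1547
    x: enter (3,4) at t=0.3800
    y: enter (3,3) at t=0.8429
    y: enter (3,2) at t=1.9976 ← occupied
  → r_3 = 1.9976
beam 4: φ=270°, α=30°
  dir = (cos 30°, sin 30°) = (0.8660, 0.5000); from cell (2,4)
  next x-line at t=0.2194, next y-line at t=0.5400; Δt_x=1.1547, Δt_y=2.0000
    x: enter (3,4) at t=0.2194
    y: enter (3,5) at t=0.5400 ← occupied
  → r_4 = 0.5400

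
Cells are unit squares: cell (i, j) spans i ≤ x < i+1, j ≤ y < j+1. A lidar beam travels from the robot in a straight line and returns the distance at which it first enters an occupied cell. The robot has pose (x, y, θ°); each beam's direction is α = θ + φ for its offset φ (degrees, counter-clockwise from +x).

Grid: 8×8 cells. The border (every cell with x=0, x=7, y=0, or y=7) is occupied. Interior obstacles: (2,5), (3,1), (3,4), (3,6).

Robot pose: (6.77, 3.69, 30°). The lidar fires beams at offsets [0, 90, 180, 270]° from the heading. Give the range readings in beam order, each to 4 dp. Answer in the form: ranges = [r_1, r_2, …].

beam 1: φ=0°, α=30°
  direction (0.8660, 0.5000); cell (6,3); t to first gridline: x 0.2656, y 0.6200 (then +1.1547 / +2.0000)
    (7,3) via x @ 0.2656  # hit
  → r_1 = 0.2656
beam 2: φ=90°, α=120°
  direction (-0.5000, 0.8660); cell (6,3); t to first gridline: x 1.5400, y 0.3580 (then +2.0000 / +1.1547)
    (6,4) via y @ 0.3580
    (6,5) via y @ 1.5127
    (5,5) via x @ 1.5400
    (5,6) via y @ 2.6674
    (4,6) via x @ 3.5400
    (4,7) via y @ 3.8221  # hit
  → r_2 = 3.8221
beam 3: φ=180°, α=210°
  direction (-0.8660, -0.5000); cell (6,3); t to first gridline: x 0.8891, y 1.3800 (then +1.1547 / +2.0000)
    (5,3) via x @ 0.8891
    (5,2) via y @ 1.3800
    (4,2) via x @ 2.0438
    (3,2) via x @ 3.1985
    (3,1) via y @ 3.3800  # hit
  → r_3 = 3.3800
beam 4: φ=270°, α=300°
  direction (0.5000, -0.8660); cell (6,3); t to first gridline: x 0.4600, y 0.7967 (then +2.0000 / +1.1547)
    (7,3) via x @ 0.4600  # hit
  → r_4 = 0.4600

ranges = [0.2656, 3.8221, 3.3800, 0.4600]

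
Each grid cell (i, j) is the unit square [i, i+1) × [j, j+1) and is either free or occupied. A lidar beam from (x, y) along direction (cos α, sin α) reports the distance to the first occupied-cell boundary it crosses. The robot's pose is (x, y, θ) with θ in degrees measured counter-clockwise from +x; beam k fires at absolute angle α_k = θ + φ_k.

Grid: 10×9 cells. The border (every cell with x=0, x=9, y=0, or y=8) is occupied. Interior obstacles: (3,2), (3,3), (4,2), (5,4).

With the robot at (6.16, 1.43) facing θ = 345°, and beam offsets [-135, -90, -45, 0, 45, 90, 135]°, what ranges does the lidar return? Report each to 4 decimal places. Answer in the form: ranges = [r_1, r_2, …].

beam 1: φ=-135°, α=210°
  direction (-0.8660, -0.5000); cell (6,1); t to first gridline: x 0.1848, y 0.8600 (then +1.1547 / +2.0000)
    (5,1) via x @ 0.1848
    (5,0) via y @ 0.8600  # hit
  → r_1 = 0.8600
beam 2: φ=-90°, α=255°
  direction (-0.2588, -0.9659); cell (6,1); t to first gridline: x 0.6182, y 0.4452 (then +3.8637 / +1.0353)
    (6,0) via y @ 0.4452  # hit
  → r_2 = 0.4452
beam 3: φ=-45°, α=300°
  direction (0.5000, -0.8660); cell (6,1); t to first gridline: x 1.6800, y 0.4965 (then +2.0000 / +1.1547)
    (6,0) via y @ 0.4965  # hit
  → r_3 = 0.4965
beam 4: φ=0°, α=345°
  direction (0.9659, -0.2588); cell (6,1); t to first gridline: x 0.8696, y 1.6614 (then +1.0353 / +3.8637)
    (7,1) via x @ 0.8696
    (7,0) via y @ 1.6614  # hit
  → r_4 = 1.6614
beam 5: φ=45°, α=30°
  direction (0.8660, 0.5000); cell (6,1); t to first gridline: x 0.9699, y 1.1400 (then +1.1547 / +2.0000)
    (7,1) via x @ 0.9699
    (7,2) via y @ 1.1400
    (8,2) via x @ 2.1246
    (8,3) via y @ 3.1400
    (9,3) via x @ 3.2793  # hit
  → r_5 = 3.2793
beam 6: φ=90°, α=75°
  direction (0.2588, 0.9659); cell (6,1); t to first gridline: x 3.2455, y 0.5901 (then +3.8637 / +1.0353)
    (6,2) via y @ 0.5901
    (6,3) via y @ 1.6254
    (6,4) via y @ 2.6607
    (7,4) via x @ 3.2455
    (7,5) via y @ 3.6959
    (7,6) via y @ 4.7312
    (7,7) via y @ 5.7665
    (7,8) via y @ 6.8018  # hit
  → r_6 = 6.8018
beam 7: φ=135°, α=120°
  direction (-0.5000, 0.8660); cell (6,1); t to first gridline: x 0.3200, y 0.6582 (then +2.0000 / +1.1547)
    (5,1) via x @ 0.3200
    (5,2) via y @ 0.6582
    (5,3) via y @ 1.8129
    (4,3) via x @ 2.3200
    (4,4) via y @ 2.9676
    (4,5) via y @ 4.1223
    (3,5) via x @ 4.3200
    (3,6) via y @ 5.2770
    (2,6) via x @ 6.3200
    (2,7) via y @ 6.4317
    (2,8) via y @ 7.5864  # hit
  → r_7 = 7.5864

ranges = [0.8600, 0.4452, 0.4965, 1.6614, 3.2793, 6.8018, 7.5864]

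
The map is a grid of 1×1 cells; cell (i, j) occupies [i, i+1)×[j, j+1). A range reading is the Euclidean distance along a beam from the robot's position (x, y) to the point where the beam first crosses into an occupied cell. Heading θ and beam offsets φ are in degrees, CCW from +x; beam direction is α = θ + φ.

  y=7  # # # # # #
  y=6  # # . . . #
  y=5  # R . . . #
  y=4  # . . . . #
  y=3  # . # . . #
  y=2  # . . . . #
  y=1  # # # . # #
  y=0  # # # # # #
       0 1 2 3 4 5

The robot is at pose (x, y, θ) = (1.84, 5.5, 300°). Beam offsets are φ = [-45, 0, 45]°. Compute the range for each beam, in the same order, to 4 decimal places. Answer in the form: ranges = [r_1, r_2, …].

beam 1: φ=-45°, α=255°
  d=(-0.2588,-0.9659)  start (1,5)  tX=3.2455 tY=0.5176  stride 1/|dx|=3.8637 1/|dy|=1.0353
    cross y-line → (1,4), t=0.5176
    cross y-line → (1,3), t=1.5529
    cross y-line → (1,2), t=2.5882
    cross x-line → (0,2), t=3.2455 (wall)
  → r_1 = 3.2455
beam 2: φ=0°, α=300°
  d=(0.5000,-0.8660)  start (1,5)  tX=0.3200 tY=0.5774  stride 1/|dx|=2.0000 1/|dy|=1.1547
    cross x-line → (2,5), t=0.3200
    cross y-line → (2,4), t=0.5774
    cross y-line → (2,3), t=1.7321 (wall)
  → r_2 = 1.7321
beam 3: φ=45°, α=345°
  d=(0.9659,-0.2588)  start (1,5)  tX=0.1656 tY=1.9319  stride 1/|dx|=1.0353 1/|dy|=3.8637
    cross x-line → (2,5), t=0.1656
    cross x-line → (3,5), t=1.2009
    cross y-line → (3,4), t=1.9319
    cross x-line → (4,4), t=2.2362
    cross x-line → (5,4), t=3.2715 (wall)
  → r_3 = 3.2715

ranges = [3.2455, 1.7321, 3.2715]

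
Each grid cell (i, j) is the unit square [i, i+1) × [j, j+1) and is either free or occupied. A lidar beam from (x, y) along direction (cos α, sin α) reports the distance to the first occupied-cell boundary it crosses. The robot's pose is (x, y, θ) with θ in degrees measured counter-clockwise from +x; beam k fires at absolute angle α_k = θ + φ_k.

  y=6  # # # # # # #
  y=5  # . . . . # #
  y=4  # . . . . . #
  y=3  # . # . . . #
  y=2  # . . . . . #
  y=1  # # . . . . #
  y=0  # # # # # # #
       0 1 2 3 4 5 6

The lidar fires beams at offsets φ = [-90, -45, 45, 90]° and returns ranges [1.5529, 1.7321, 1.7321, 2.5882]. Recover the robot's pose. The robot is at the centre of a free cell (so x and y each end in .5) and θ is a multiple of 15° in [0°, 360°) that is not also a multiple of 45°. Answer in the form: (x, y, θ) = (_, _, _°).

The pose lattice has 22·16 = 352 candidates. Test each by forward raycasting.
  (1.5, 5.5, 105°): beam 1 = 1.9319 ≠ 1.5529 ✗
  (1.5, 3.5, 105°): beam 1 = 0.5176 ≠ 1.5529 ✗
  (2.5, 4.5, 30°): beam 1 = 0.5774 ≠ 1.5529 ✗
  (3.5, 3.5, 255°): beam 1 = 0.5176 ≠ 1.5529 ✗
  (1.5, 3.5, 345°): beam 2 = 2.8868 ≠ 1.7321 ✗
  …
  (4.5, 2.5, 345°): r_1=1.5529, r_2=1.7321, r_3=1.7321, r_4=2.5882 — all match ✓
No second candidate reproduces the full scan.

(x, y, θ) = (4.5, 2.5, 345°)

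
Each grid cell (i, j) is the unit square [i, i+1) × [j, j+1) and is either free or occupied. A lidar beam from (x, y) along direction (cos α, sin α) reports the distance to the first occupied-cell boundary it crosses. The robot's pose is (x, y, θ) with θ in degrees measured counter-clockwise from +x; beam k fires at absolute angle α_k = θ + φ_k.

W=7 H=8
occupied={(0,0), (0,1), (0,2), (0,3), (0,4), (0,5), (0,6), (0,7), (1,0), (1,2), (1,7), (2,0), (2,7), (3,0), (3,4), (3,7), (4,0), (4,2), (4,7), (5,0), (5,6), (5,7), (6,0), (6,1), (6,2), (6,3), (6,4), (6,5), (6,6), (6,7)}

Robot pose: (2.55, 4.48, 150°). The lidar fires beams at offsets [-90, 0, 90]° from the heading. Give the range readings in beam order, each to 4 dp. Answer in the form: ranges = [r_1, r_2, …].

beam 1: φ=-90°, α=60°
  dir = (cos 60°, sin 60°) = (0.5000, 0.8660); from cell (2,4)
  next x-line at t=0.9000, next y-line at t=0.6004; Δt_x=2.0000, Δt_y=1.1547
    y: enter (2,5) at t=0.6004
    x: enter (3,5) at t=0.9000
    y: enter (3,6) at t=1.7551
    x: enter (4,6) at t=2.9000
    y: enter (4,7) at t=2.9098 ← occupied
  → r_1 = 2.9098
beam 2: φ=0°, α=150°
  dir = (cos 150°, sin 150°) = (-0.8660, 0.5000); from cell (2,4)
  next x-line at t=0.6351, next y-line at t=1.0400; Δt_x=1.1547, Δt_y=2.0000
    x: enter (1,4) at t=0.6351
    y: enter (1,5) at t=1.0400
    x: enter (0,5) at t=1.7898 ← occupied
  → r_2 = 1.7898
beam 3: φ=90°, α=240°
  dir = (cos 240°, sin 240°) = (-0.5000, -0.8660); from cell (2,4)
  next x-line at t=1.1000, next y-line at t=0.5543; Δt_x=2.0000, Δt_y=1.1547
    y: enter (2,3) at t=0.5543
    x: enter (1,3) at t=1.1000
    y: enter (1,2) at t=1.7090 ← occupied
  → r_3 = 1.7090

ranges = [2.9098, 1.7898, 1.7090]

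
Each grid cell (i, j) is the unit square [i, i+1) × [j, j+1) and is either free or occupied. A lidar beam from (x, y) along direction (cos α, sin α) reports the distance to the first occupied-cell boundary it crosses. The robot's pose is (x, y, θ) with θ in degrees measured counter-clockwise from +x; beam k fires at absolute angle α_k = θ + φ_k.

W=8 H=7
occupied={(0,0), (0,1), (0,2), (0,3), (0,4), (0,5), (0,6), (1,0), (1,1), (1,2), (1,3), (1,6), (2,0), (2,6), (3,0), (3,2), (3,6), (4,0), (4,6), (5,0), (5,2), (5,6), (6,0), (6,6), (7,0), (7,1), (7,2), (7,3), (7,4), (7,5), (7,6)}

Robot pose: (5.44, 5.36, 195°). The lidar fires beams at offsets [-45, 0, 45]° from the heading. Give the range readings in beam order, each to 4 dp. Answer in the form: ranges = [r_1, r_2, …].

ranges = [1.2800, 4.5966, 2.8800]

beam 1: φ=-45°, α=150°
  dir = (cos 150°, sin 150°) = (-0.8660, 0.5000); from cell (5,5)
  next x-line at t=0.5081, next y-line at t=1.2800; Δt_x=1.1547, Δt_y=2.0000
    x: enter (4,5) at t=0.5081
    y: enter (4,6) at t=1.2800 ← occupied
  → r_1 = 1.2800
beam 2: φ=0°, α=195°
  dir = (cos 195°, sin 195°) = (-0.9659, -0.2588); from cell (5,5)
  next x-line at t=0.4555, next y-line at t=1.3909; Δt_x=1.0353, Δt_y=3.8637
    x: enter (4,5) at t=0.4555
    y: enter (4,4) at t=1.3909
    x: enter (3,4) at t=1.4908
    x: enter (2,4) at t=2.5261
    x: enter (1,4) at t=3.5614
    x: enter (0,4) at t=4.5966 ← occupied
  → r_2 = 4.5966
beam 3: φ=45°, α=240°
  dir = (cos 240°, sin 240°) = (-0.5000, -0.8660); from cell (5,5)
  next x-line at t=0.8800, next y-line at t=0.4157; Δt_x=2.0000, Δt_y=1.1547
    y: enter (5,4) at t=0.4157
    x: enter (4,4) at t=0.8800
    y: enter (4,3) at t=1.5704
    y: enter (4,2) at t=2.7251
    x: enter (3,2) at t=2.8800 ← occupied
  → r_3 = 2.8800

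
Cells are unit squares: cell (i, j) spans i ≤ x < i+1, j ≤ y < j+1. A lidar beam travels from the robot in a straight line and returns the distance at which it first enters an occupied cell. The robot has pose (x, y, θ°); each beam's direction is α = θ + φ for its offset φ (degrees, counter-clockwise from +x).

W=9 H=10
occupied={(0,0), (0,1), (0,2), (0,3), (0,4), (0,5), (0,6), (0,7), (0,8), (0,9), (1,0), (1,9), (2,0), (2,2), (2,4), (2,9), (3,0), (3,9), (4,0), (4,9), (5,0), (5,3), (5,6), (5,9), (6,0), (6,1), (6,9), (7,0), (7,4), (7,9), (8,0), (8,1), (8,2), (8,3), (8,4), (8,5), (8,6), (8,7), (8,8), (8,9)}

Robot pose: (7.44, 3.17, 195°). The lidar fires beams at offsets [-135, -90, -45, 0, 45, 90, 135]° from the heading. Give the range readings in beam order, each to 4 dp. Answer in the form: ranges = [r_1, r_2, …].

beam 1: φ=-135°, α=60°
  direction (0.5000, 0.8660); cell (7,3); t to first gridline: x 1.1200, y 0.9584 (then +2.0000 / +1.1547)
    (7,4) via y @ 0.9584  # hit
  → r_1 = 0.9584
beam 2: φ=-90°, α=105°
  direction (-0.2588, 0.9659); cell (7,3); t to first gridline: x 1.7000, y 0.8593 (then +3.8637 / +1.0353)
    (7,4) via y @ 0.8593  # hit
  → r_2 = 0.8593
beam 3: φ=-45°, α=150°
  direction (-0.8660, 0.5000); cell (7,3); t to first gridline: x 0.5081, y 1.6600 (then +1.1547 / +2.0000)
    (6,3) via x @ 0.5081
    (6,4) via y @ 1.6600
    (5,4) via x @ 1.6628
    (4,4) via x @ 2.8175
    (4,5) via y @ 3.6600
    (3,5) via x @ 3.9722
    (2,5) via x @ 5.1269
    (2,6) via y @ 5.6600
    (1,6) via x @ 6.2816
    (0,6) via x @ 7.4363  # hit
  → r_3 = 7.4363
beam 4: φ=0°, α=195°
  direction (-0.9659, -0.2588); cell (7,3); t to first gridline: x 0.4555, y 0.6568 (then +1.0353 / +3.8637)
    (6,3) via x @ 0.4555
    (6,2) via y @ 0.6568
    (5,2) via x @ 1.4908
    (4,2) via x @ 2.5261
    (3,2) via x @ 3.5614
    (3,1) via y @ 4.5205
    (2,1) via x @ 4.5966
    (1,1) via x @ 5.6319
    (0,1) via x @ 6.6672  # hit
  → r_4 = 6.6672
beam 5: φ=45°, α=240°
  direction (-0.5000, -0.8660); cell (7,3); t to first gridline: x 0.8800, y 0.1963 (then +2.0000 / +1.1547)
    (7,2) via y @ 0.1963
    (6,2) via x @ 0.8800
    (6,1) via y @ 1.3510  # hit
  → r_5 = 1.3510
beam 6: φ=90°, α=285°
  direction (0.2588, -0.9659); cell (7,3); t to first gridline: x 2.1637, y 0.1760 (then +3.8637 / +1.0353)
    (7,2) via y @ 0.1760
    (7,1) via y @ 1.2113
    (8,1) via x @ 2.1637  # hit
  → r_6 = 2.1637
beam 7: φ=135°, α=330°
  direction (0.8660, -0.5000); cell (7,3); t to first gridline: x 0.6466, y 0.3400 (then +1.1547 / +2.0000)
    (7,2) via y @ 0.3400
    (8,2) via x @ 0.6466  # hit
  → r_7 = 0.6466

ranges = [0.9584, 0.8593, 7.4363, 6.6672, 1.3510, 2.1637, 0.6466]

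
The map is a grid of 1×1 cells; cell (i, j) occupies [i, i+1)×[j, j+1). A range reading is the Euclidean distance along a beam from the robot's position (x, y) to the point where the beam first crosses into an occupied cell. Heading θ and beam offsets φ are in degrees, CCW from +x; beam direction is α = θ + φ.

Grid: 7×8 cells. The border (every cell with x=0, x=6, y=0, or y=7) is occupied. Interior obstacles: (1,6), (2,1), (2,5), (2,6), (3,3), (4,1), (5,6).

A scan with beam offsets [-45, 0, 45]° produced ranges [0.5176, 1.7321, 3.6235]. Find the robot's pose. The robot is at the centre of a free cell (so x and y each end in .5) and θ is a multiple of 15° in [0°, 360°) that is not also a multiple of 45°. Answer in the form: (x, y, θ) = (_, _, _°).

Enumerate (i+0.5, j+0.5, θ) over the 23 free cells and 16 admissible headings. For each, cast all 3 beams and compare to the given ranges.
  (1.5, 1.5, 255°): beam 1 = 0.5774 ≠ 0.5176 ✗
  (5.5, 3.5, 255°): beam 1 = 3.0000 ≠ 0.5176 ✗
  (2.5, 3.5, 300°): beam 1 = 1.5529 ≠ 0.5176 ✗
  (1.5, 3.5, 285°): beam 1 = 1.0000 ≠ 0.5176 ✗
  (4.5, 4.5, 165°): beam 1 = 2.8868 ≠ 0.5176 ✗
  …
  (2.5, 2.5, 330°): r_1=0.5176, r_2=1.7321, r_3=3.6235 — all match ✓
No second candidate reproduces the full scan.

(x, y, θ) = (2.5, 2.5, 330°)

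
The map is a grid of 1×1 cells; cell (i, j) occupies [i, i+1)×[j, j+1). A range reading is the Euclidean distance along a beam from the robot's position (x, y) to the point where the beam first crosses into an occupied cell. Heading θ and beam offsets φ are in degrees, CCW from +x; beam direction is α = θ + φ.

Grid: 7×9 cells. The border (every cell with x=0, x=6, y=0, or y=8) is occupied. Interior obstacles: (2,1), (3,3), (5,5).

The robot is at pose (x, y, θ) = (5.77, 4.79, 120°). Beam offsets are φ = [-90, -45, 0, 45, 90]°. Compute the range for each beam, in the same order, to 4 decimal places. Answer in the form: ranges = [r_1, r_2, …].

ranges = [0.2656, 0.2174, 0.2425, 4.9383, 2.0438]

beam 1: φ=-90°, α=30°
  dir = (cos 30°, sin 30°) = (0.8660, 0.5000); from cell (5,4)
  next x-line at t=0.2656, next y-line at t=0.4200; Δt_x=1.1547, Δt_y=2.0000
    x: enter (6,4) at t=0.2656 ← occupied
  → r_1 = 0.2656
beam 2: φ=-45°, α=75°
  dir = (cos 75°, sin 75°) = (0.2588, 0.9659); from cell (5,4)
  next x-line at t=0.8887, next y-line at t=0.2174; Δt_x=3.8637, Δt_y=1.0353
    y: enter (5,5) at t=0.2174 ← occupied
  → r_2 = 0.2174
beam 3: φ=0°, α=120°
  dir = (cos 120°, sin 120°) = (-0.5000, 0.8660); from cell (5,4)
  next x-line at t=1.5400, next y-line at t=0.2425; Δt_x=2.0000, Δt_y=1.1547
    y: enter (5,5) at t=0.2425 ← occupied
  → r_3 = 0.2425
beam 4: φ=45°, α=165°
  dir = (cos 165°, sin 165°) = (-0.9659, 0.2588); from cell (5,4)
  next x-line at t=0.7972, next y-line at t=0.8114; Δt_x=1.0353, Δt_y=3.8637
    x: enter (4,4) at t=0.7972
    y: enter (4,5) at t=0.8114
    x: enter (3,5) at t=1.8324
    x: enter (2,5) at t=2.8677
    x: enter (1,5) at t=3.9030
    y: enter (1,6) at t=4.6751
    x: enter (0,6) at t=4.9383 ← occupied
  → r_4 = 4.9383
beam 5: φ=90°, α=210°
  dir = (cos 210°, sin 210°) = (-0.8660, -0.5000); from cell (5,4)
  next x-line at t=0.8891, next y-line at t=1.5800; Δt_x=1.1547, Δt_y=2.0000
    x: enter (4,4) at t=0.8891
    y: enter (4,3) at t=1.5800
    x: enter (3,3) at t=2.0438 ← occupied
  → r_5 = 2.0438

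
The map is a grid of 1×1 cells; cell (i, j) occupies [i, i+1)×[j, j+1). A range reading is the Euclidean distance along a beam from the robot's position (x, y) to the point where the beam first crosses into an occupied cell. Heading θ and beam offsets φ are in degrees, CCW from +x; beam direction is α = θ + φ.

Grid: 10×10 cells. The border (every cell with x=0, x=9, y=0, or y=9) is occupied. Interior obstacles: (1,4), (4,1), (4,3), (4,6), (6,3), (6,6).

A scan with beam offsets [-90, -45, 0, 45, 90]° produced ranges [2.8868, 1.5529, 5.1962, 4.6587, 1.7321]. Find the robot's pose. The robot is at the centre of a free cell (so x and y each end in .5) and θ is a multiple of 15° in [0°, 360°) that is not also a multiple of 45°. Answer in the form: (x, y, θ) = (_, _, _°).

(x, y, θ) = (4.5, 5.5, 300°)

Candidates: 58 free-cell centres × 16 headings = 928 poses. Raycast each; keep the one whose scan matches to 4 dp.
  (3.5, 8.5, 120°): beam 1 = 1.0000 ≠ 2.8868 ✗
  (2.5, 4.5, 105°): beam 1 = 6.7293 ≠ 2.8868 ✗
  (6.5, 2.5, 120°): beam 2 = 0.5176 ≠ 1.5529 ✗
  (4.5, 2.5, 285°): beam 1 = 3.6235 ≠ 2.8868 ✗
  …
  (4.5, 5.5, 300°): r_1=2.8868, r_2=1.5529, r_3=5.1962, r_4=4.6587, r_5=1.7321 — all match ✓
Unique over the lattice → pose = (4.5, 5.5, 300°).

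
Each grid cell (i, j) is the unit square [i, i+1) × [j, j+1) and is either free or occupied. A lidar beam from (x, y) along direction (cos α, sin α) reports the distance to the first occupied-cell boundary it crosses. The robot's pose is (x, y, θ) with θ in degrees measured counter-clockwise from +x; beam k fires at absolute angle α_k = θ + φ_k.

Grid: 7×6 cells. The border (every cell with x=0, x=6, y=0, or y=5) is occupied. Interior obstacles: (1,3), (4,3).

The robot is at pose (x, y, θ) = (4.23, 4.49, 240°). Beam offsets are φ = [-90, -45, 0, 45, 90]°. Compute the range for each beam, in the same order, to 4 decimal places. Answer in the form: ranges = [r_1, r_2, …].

beam 1: φ=-90°, α=150°
  dir = (cos 150°, sin 150°) = (-0.8660, 0.5000); from cell (4,4)
  next x-line at t=0.2656, next y-line at t=1.0200; Δt_x=1.1547, Δt_y=2.0000
    x: enter (3,4) at t=0.2656
    y: enter (3,5) at t=1.0200 ← occupied
  → r_1 = 1.0200
beam 2: φ=-45°, α=195°
  dir = (cos 195°, sin 195°) = (-0.9659, -0.2588); from cell (4,4)
  next x-line at t=0.2381, next y-line at t=1.8932; Δt_x=1.0353, Δt_y=3.8637
    x: enter (3,4) at t=0.2381
    x: enter (2,4) at t=1.2734
    y: enter (2,3) at t=1.8932
    x: enter (1,3) at t=2.3087 ← occupied
  → r_2 = 2.3087
beam 3: φ=0°, α=240°
  dir = (cos 240°, sin 240°) = (-0.5000, -0.8660); from cell (4,4)
  next x-line at t=0.4600, next y-line at t=0.5658; Δt_x=2.0000, Δt_y=1.1547
    x: enter (3,4) at t=0.4600
    y: enter (3,3) at t=0.5658
    y: enter (3,2) at t=1.7205
    x: enter (2,2) at t=2.4600
    y: enter (2,1) at t=2.8752
    y: enter (2,0) at t=4.0299 ← occupied
  → r_3 = 4.0299
beam 4: φ=45°, α=285°
  dir = (cos 285°, sin 285°) = (0.2588, -0.9659); from cell (4,4)
  next x-line at t=2.9751, next y-line at t=0.5073; Δt_x=3.8637, Δt_y=1.0353
    y: enter (4,3) at t=0.5073 ← occupied
  → r_4 = 0.5073
beam 5: φ=90°, α=330°
  dir = (cos 330°, sin 330°) = (0.8660, -0.5000); from cell (4,4)
  next x-line at t=0.8891, next y-line at t=0.9800; Δt_x=1.1547, Δt_y=2.0000
    x: enter (5,4) at t=0.8891
    y: enter (5,3) at t=0.9800
    x: enter (6,3) at t=2.0438 ← occupied
  → r_5 = 2.0438

ranges = [1.0200, 2.3087, 4.0299, 0.5073, 2.0438]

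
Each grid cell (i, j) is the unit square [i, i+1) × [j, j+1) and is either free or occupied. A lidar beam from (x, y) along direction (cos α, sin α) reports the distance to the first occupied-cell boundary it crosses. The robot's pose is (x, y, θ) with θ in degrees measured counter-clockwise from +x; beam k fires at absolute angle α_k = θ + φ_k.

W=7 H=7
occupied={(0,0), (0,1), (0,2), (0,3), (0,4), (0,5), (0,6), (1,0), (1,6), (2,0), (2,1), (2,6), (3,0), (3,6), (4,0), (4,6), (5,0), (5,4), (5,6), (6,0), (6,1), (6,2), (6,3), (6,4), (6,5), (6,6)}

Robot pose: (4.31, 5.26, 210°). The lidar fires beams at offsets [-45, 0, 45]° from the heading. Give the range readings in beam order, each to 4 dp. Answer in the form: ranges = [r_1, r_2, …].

beam 1: φ=-45°, α=165°
  d=(-0.9659,0.2588)  start (4,5)  tX=0.3209 tY=2.8591  stride 1/|dx|=1.0353 1/|dy|=3.8637
    cross x-line → (3,5), t=0.3209
    cross x-line → (2,5), t=1.3562
    cross x-line → (1,5), t=2.3915
    cross y-line → (1,6), t=2.8591 (wall)
  → r_1 = 2.8591
beam 2: φ=0°, α=210°
  d=(-0.8660,-0.5000)  start (4,5)  tX=0.3580 tY=0.5200  stride 1/|dx|=1.1547 1/|dy|=2.0000
    cross x-line → (3,5), t=0.3580
    cross y-line → (3,4), t=0.5200
    cross x-line → (2,4), t=1.5127
    cross y-line → (2,3), t=2.5200
    cross x-line → (1,3), t=2.6674
    cross x-line → (0,3), t=3.8221 (wall)
  → r_2 = 3.8221
beam 3: φ=45°, α=255°
  d=(-0.2588,-0.9659)  start (4,5)  tX=1.1977 tY=0.2692  stride 1/|dx|=3.8637 1/|dy|=1.0353
    cross y-line → (4,4), t=0.2692
    cross x-line → (3,4), t=1.1977
    cross y-line → (3,3), t=1.3044
    cross y-line → (3,2), t=2.3397
    cross y-line → (3,1), t=3.3750
    cross y-line → (3,0), t=4.4103 (wall)
  → r_3 = 4.4103

ranges = [2.8591, 3.8221, 4.4103]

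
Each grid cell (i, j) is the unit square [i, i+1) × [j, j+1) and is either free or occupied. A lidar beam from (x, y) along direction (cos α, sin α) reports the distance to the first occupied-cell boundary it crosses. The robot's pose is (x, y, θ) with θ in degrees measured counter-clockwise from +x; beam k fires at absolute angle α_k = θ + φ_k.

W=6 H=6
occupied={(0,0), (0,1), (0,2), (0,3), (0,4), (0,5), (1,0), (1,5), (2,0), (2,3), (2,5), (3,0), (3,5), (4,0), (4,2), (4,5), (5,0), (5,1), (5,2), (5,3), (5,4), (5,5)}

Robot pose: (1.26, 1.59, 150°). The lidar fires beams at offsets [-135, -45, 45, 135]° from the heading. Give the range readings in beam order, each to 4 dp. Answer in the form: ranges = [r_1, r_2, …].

ranges = [2.8367, 1.0046, 0.2692, 0.6108]

beam 1: φ=-135°, α=15°
  direction (0.9659, 0.2588); cell (1,1); t to first gridline: x 0.7661, y 1.5841 (then +1.0353 / +3.8637)
    (2,1) via x @ 0.7661
    (2,2) via y @ 1.5841
    (3,2) via x @ 1.8014
    (4,2) via x @ 2.8367  # hit
  → r_1 = 2.8367
beam 2: φ=-45°, α=105°
  direction (-0.2588, 0.9659); cell (1,1); t to first gridline: x 1.0046, y 0.4245 (then +3.8637 / +1.0353)
    (1,2) via y @ 0.4245
    (0,2) via x @ 1.0046  # hit
  → r_2 = 1.0046
beam 3: φ=45°, α=195°
  direction (-0.9659, -0.2588); cell (1,1); t to first gridline: x 0.2692, y 2.2796 (then +1.0353 / +3.8637)
    (0,1) via x @ 0.2692  # hit
  → r_3 = 0.2692
beam 4: φ=135°, α=285°
  direction (0.2588, -0.9659); cell (1,1); t to first gridline: x 2.8591, y 0.6108 (then +3.8637 / +1.0353)
    (1,0) via y @ 0.6108  # hit
  → r_4 = 0.6108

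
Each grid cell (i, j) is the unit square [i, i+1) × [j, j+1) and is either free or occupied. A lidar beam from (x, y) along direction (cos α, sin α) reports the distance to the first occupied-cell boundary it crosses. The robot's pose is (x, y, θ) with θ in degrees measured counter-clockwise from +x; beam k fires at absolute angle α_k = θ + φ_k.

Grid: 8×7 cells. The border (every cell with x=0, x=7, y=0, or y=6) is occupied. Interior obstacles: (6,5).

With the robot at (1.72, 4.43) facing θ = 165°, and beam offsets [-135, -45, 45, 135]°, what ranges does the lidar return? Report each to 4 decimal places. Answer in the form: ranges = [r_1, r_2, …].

beam 1: φ=-135°, α=30°
  cosα=0.8660 sinα=0.5000 | (1,4) | tMaxX 0.3233 tMaxY 1.1400 | tΔX 1.1547 tΔY 2.0000
    t=0.3233 [x] (2,4)
    t=1.1400 [y] (2,5)
    t=1.4780 [x] (3,5)
    t=2.6327 [x] (4,5)
    t=3.1400 [y] (4,6) — stop
  → r_1 = 3.1400
beam 2: φ=-45°, α=120°
  cosα=-0.5000 sinα=0.8660 | (1,4) | tMaxX 1.4400 tMaxY 0.6582 | tΔX 2.0000 tΔY 1.1547
    t=0.6582 [y] (1,5)
    t=1.4400 [x] (0,5) — stop
  → r_2 = 1.4400
beam 3: φ=45°, α=210°
  cosα=-0.8660 sinα=-0.5000 | (1,4) | tMaxX 0.8314 tMaxY 0.8600 | tΔX 1.1547 tΔY 2.0000
    t=0.8314 [x] (0,4) — stop
  → r_3 = 0.8314
beam 4: φ=135°, α=300°
  cosα=0.5000 sinα=-0.8660 | (1,4) | tMaxX 0.5600 tMaxY 0.4965 | tΔX 2.0000 tΔY 1.1547
    t=0.4965 [y] (1,3)
    t=0.5600 [x] (2,3)
    t=1.6512 [y] (2,2)
    t=2.5600 [x] (3,2)
    t=2.8059 [y] (3,1)
    t=3.9606 [y] (3,0) — stop
  → r_4 = 3.9606

ranges = [3.1400, 1.4400, 0.8314, 3.9606]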